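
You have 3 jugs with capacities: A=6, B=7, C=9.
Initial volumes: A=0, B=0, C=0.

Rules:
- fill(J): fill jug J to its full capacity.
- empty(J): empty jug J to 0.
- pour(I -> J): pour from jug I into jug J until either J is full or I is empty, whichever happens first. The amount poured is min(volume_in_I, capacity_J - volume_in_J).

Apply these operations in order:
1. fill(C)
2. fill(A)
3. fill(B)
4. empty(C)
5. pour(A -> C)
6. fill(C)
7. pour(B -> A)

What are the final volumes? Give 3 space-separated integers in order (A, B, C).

Step 1: fill(C) -> (A=0 B=0 C=9)
Step 2: fill(A) -> (A=6 B=0 C=9)
Step 3: fill(B) -> (A=6 B=7 C=9)
Step 4: empty(C) -> (A=6 B=7 C=0)
Step 5: pour(A -> C) -> (A=0 B=7 C=6)
Step 6: fill(C) -> (A=0 B=7 C=9)
Step 7: pour(B -> A) -> (A=6 B=1 C=9)

Answer: 6 1 9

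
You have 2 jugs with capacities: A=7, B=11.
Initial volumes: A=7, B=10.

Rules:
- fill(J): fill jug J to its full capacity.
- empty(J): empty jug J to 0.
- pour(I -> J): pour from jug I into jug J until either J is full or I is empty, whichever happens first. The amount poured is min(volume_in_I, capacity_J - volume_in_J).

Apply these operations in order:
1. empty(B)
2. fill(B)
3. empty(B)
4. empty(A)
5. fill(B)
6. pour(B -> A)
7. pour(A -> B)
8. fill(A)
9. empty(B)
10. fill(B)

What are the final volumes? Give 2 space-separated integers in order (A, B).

Answer: 7 11

Derivation:
Step 1: empty(B) -> (A=7 B=0)
Step 2: fill(B) -> (A=7 B=11)
Step 3: empty(B) -> (A=7 B=0)
Step 4: empty(A) -> (A=0 B=0)
Step 5: fill(B) -> (A=0 B=11)
Step 6: pour(B -> A) -> (A=7 B=4)
Step 7: pour(A -> B) -> (A=0 B=11)
Step 8: fill(A) -> (A=7 B=11)
Step 9: empty(B) -> (A=7 B=0)
Step 10: fill(B) -> (A=7 B=11)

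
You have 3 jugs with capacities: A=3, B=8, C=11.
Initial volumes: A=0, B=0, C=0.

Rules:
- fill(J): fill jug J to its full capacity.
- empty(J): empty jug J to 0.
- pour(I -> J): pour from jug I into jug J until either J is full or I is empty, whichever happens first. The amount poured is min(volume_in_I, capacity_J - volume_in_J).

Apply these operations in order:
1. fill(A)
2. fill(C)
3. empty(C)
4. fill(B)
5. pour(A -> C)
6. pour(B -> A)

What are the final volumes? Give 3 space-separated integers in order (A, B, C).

Step 1: fill(A) -> (A=3 B=0 C=0)
Step 2: fill(C) -> (A=3 B=0 C=11)
Step 3: empty(C) -> (A=3 B=0 C=0)
Step 4: fill(B) -> (A=3 B=8 C=0)
Step 5: pour(A -> C) -> (A=0 B=8 C=3)
Step 6: pour(B -> A) -> (A=3 B=5 C=3)

Answer: 3 5 3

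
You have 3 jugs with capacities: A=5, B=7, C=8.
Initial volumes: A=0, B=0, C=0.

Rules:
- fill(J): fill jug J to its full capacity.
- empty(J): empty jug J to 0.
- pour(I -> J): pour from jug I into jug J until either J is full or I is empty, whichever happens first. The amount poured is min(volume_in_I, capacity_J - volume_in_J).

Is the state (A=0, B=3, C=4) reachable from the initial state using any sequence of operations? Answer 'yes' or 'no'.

BFS from (A=0, B=0, C=0):
  1. fill(A) -> (A=5 B=0 C=0)
  2. fill(B) -> (A=5 B=7 C=0)
  3. pour(A -> C) -> (A=0 B=7 C=5)
  4. pour(B -> C) -> (A=0 B=4 C=8)
  5. pour(C -> A) -> (A=5 B=4 C=3)
  6. empty(A) -> (A=0 B=4 C=3)
  7. pour(B -> A) -> (A=4 B=0 C=3)
  8. pour(C -> B) -> (A=4 B=3 C=0)
  9. pour(A -> C) -> (A=0 B=3 C=4)
Target reached → yes.

Answer: yes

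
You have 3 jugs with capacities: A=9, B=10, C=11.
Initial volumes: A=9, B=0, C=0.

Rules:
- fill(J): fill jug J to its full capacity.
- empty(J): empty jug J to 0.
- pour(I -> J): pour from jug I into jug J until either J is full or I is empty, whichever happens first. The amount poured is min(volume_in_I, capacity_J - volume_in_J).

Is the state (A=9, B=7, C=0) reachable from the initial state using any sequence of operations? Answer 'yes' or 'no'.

BFS from (A=9, B=0, C=0):
  1. pour(A -> B) -> (A=0 B=9 C=0)
  2. fill(A) -> (A=9 B=9 C=0)
  3. pour(A -> C) -> (A=0 B=9 C=9)
  4. fill(A) -> (A=9 B=9 C=9)
  5. pour(B -> C) -> (A=9 B=7 C=11)
  6. empty(C) -> (A=9 B=7 C=0)
Target reached → yes.

Answer: yes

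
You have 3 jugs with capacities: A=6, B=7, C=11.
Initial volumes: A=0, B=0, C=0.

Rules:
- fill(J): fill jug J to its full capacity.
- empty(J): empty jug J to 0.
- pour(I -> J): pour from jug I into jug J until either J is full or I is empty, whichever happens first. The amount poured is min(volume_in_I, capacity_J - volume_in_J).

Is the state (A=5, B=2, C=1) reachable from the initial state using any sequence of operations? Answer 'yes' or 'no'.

Answer: no

Derivation:
BFS explored all 372 reachable states.
Reachable set includes: (0,0,0), (0,0,1), (0,0,2), (0,0,3), (0,0,4), (0,0,5), (0,0,6), (0,0,7), (0,0,8), (0,0,9), (0,0,10), (0,0,11) ...
Target (A=5, B=2, C=1) not in reachable set → no.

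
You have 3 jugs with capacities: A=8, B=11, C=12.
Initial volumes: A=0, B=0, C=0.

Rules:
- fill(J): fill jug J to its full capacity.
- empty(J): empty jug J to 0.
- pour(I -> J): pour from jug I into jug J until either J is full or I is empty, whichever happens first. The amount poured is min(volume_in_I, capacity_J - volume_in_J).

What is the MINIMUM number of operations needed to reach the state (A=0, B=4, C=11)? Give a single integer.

Answer: 7

Derivation:
BFS from (A=0, B=0, C=0). One shortest path:
  1. fill(B) -> (A=0 B=11 C=0)
  2. fill(C) -> (A=0 B=11 C=12)
  3. pour(C -> A) -> (A=8 B=11 C=4)
  4. empty(A) -> (A=0 B=11 C=4)
  5. pour(C -> A) -> (A=4 B=11 C=0)
  6. pour(B -> C) -> (A=4 B=0 C=11)
  7. pour(A -> B) -> (A=0 B=4 C=11)
Reached target in 7 moves.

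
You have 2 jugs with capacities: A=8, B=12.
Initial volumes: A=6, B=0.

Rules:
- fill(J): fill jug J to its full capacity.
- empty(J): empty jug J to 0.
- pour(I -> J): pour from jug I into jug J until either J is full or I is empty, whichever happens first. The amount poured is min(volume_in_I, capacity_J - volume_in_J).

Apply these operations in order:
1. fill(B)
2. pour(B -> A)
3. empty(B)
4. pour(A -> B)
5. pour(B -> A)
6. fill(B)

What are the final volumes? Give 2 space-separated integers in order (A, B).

Answer: 8 12

Derivation:
Step 1: fill(B) -> (A=6 B=12)
Step 2: pour(B -> A) -> (A=8 B=10)
Step 3: empty(B) -> (A=8 B=0)
Step 4: pour(A -> B) -> (A=0 B=8)
Step 5: pour(B -> A) -> (A=8 B=0)
Step 6: fill(B) -> (A=8 B=12)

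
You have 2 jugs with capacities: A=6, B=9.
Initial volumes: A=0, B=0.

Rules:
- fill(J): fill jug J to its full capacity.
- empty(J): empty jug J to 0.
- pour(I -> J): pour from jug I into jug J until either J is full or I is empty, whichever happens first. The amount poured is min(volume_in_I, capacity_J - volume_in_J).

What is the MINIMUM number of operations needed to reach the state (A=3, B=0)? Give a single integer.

BFS from (A=0, B=0). One shortest path:
  1. fill(B) -> (A=0 B=9)
  2. pour(B -> A) -> (A=6 B=3)
  3. empty(A) -> (A=0 B=3)
  4. pour(B -> A) -> (A=3 B=0)
Reached target in 4 moves.

Answer: 4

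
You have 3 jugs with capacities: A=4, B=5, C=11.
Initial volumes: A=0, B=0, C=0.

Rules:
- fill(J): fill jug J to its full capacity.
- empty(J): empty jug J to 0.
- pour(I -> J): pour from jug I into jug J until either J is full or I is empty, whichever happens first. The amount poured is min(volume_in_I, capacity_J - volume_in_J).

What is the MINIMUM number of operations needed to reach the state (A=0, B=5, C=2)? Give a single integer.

Answer: 4

Derivation:
BFS from (A=0, B=0, C=0). One shortest path:
  1. fill(C) -> (A=0 B=0 C=11)
  2. pour(C -> A) -> (A=4 B=0 C=7)
  3. empty(A) -> (A=0 B=0 C=7)
  4. pour(C -> B) -> (A=0 B=5 C=2)
Reached target in 4 moves.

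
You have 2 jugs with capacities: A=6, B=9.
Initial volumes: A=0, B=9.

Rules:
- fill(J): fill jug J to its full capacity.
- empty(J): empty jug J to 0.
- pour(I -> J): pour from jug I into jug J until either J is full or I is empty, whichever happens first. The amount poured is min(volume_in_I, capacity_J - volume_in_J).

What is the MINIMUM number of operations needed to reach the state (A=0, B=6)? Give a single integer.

Answer: 3

Derivation:
BFS from (A=0, B=9). One shortest path:
  1. fill(A) -> (A=6 B=9)
  2. empty(B) -> (A=6 B=0)
  3. pour(A -> B) -> (A=0 B=6)
Reached target in 3 moves.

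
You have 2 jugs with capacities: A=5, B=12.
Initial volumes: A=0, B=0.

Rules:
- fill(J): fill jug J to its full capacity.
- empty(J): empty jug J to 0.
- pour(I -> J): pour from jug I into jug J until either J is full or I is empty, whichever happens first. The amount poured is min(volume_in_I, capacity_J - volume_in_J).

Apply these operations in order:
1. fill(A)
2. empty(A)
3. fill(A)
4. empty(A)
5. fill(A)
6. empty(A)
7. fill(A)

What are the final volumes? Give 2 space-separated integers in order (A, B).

Answer: 5 0

Derivation:
Step 1: fill(A) -> (A=5 B=0)
Step 2: empty(A) -> (A=0 B=0)
Step 3: fill(A) -> (A=5 B=0)
Step 4: empty(A) -> (A=0 B=0)
Step 5: fill(A) -> (A=5 B=0)
Step 6: empty(A) -> (A=0 B=0)
Step 7: fill(A) -> (A=5 B=0)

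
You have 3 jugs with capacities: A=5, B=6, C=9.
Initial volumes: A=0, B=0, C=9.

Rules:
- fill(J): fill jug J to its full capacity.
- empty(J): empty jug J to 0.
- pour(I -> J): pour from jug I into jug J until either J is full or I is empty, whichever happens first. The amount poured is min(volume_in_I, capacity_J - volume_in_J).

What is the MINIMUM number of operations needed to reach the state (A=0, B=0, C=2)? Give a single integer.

BFS from (A=0, B=0, C=9). One shortest path:
  1. fill(A) -> (A=5 B=0 C=9)
  2. pour(A -> B) -> (A=0 B=5 C=9)
  3. pour(C -> B) -> (A=0 B=6 C=8)
  4. empty(B) -> (A=0 B=0 C=8)
  5. pour(C -> B) -> (A=0 B=6 C=2)
  6. empty(B) -> (A=0 B=0 C=2)
Reached target in 6 moves.

Answer: 6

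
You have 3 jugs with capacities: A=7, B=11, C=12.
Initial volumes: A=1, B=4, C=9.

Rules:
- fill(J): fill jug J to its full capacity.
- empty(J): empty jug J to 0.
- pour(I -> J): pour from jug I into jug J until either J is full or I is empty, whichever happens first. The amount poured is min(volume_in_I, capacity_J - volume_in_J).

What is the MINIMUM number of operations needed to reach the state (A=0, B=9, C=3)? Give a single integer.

BFS from (A=1, B=4, C=9). One shortest path:
  1. pour(B -> A) -> (A=5 B=0 C=9)
  2. pour(C -> B) -> (A=5 B=9 C=0)
  3. fill(C) -> (A=5 B=9 C=12)
  4. pour(C -> A) -> (A=7 B=9 C=10)
  5. empty(A) -> (A=0 B=9 C=10)
  6. pour(C -> A) -> (A=7 B=9 C=3)
  7. empty(A) -> (A=0 B=9 C=3)
Reached target in 7 moves.

Answer: 7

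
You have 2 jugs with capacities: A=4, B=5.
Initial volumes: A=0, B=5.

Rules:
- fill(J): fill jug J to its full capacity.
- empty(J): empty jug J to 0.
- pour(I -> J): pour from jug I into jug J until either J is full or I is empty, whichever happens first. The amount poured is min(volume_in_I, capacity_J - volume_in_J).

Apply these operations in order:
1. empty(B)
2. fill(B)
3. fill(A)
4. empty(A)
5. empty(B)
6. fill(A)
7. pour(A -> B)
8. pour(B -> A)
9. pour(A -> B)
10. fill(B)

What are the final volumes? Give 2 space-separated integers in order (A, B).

Step 1: empty(B) -> (A=0 B=0)
Step 2: fill(B) -> (A=0 B=5)
Step 3: fill(A) -> (A=4 B=5)
Step 4: empty(A) -> (A=0 B=5)
Step 5: empty(B) -> (A=0 B=0)
Step 6: fill(A) -> (A=4 B=0)
Step 7: pour(A -> B) -> (A=0 B=4)
Step 8: pour(B -> A) -> (A=4 B=0)
Step 9: pour(A -> B) -> (A=0 B=4)
Step 10: fill(B) -> (A=0 B=5)

Answer: 0 5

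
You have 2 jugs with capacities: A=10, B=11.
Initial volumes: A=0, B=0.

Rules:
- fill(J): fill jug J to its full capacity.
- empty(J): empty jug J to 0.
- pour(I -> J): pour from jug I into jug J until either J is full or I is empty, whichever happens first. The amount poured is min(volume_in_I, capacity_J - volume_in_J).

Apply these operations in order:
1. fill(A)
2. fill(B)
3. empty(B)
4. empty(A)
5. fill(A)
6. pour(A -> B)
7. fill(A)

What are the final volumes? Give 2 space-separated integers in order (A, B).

Answer: 10 10

Derivation:
Step 1: fill(A) -> (A=10 B=0)
Step 2: fill(B) -> (A=10 B=11)
Step 3: empty(B) -> (A=10 B=0)
Step 4: empty(A) -> (A=0 B=0)
Step 5: fill(A) -> (A=10 B=0)
Step 6: pour(A -> B) -> (A=0 B=10)
Step 7: fill(A) -> (A=10 B=10)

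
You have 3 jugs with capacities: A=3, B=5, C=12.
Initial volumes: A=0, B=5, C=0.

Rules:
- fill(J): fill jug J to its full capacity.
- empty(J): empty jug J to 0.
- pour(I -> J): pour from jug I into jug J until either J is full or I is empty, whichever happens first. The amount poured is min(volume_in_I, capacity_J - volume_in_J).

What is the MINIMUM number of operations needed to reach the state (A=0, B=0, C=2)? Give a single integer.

BFS from (A=0, B=5, C=0). One shortest path:
  1. pour(B -> A) -> (A=3 B=2 C=0)
  2. empty(A) -> (A=0 B=2 C=0)
  3. pour(B -> C) -> (A=0 B=0 C=2)
Reached target in 3 moves.

Answer: 3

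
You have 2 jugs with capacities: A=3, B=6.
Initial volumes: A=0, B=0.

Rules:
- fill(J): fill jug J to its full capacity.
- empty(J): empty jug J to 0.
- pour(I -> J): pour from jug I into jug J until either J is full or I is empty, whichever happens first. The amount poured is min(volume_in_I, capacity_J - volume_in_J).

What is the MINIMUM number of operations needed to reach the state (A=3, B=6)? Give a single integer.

Answer: 2

Derivation:
BFS from (A=0, B=0). One shortest path:
  1. fill(A) -> (A=3 B=0)
  2. fill(B) -> (A=3 B=6)
Reached target in 2 moves.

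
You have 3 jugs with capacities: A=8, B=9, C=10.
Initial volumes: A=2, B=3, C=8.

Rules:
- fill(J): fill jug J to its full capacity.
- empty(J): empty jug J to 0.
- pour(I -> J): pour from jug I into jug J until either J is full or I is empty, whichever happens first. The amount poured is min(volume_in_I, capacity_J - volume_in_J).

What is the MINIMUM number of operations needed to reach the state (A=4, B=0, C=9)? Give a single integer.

Answer: 3

Derivation:
BFS from (A=2, B=3, C=8). One shortest path:
  1. pour(C -> B) -> (A=2 B=9 C=2)
  2. pour(C -> A) -> (A=4 B=9 C=0)
  3. pour(B -> C) -> (A=4 B=0 C=9)
Reached target in 3 moves.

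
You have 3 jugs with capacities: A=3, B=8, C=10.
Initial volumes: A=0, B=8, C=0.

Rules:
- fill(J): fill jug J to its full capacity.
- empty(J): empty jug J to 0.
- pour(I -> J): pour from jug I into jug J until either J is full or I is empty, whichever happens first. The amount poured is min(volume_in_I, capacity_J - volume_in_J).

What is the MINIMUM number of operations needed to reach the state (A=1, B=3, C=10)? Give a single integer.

Answer: 5

Derivation:
BFS from (A=0, B=8, C=0). One shortest path:
  1. fill(A) -> (A=3 B=8 C=0)
  2. pour(B -> C) -> (A=3 B=0 C=8)
  3. pour(A -> B) -> (A=0 B=3 C=8)
  4. fill(A) -> (A=3 B=3 C=8)
  5. pour(A -> C) -> (A=1 B=3 C=10)
Reached target in 5 moves.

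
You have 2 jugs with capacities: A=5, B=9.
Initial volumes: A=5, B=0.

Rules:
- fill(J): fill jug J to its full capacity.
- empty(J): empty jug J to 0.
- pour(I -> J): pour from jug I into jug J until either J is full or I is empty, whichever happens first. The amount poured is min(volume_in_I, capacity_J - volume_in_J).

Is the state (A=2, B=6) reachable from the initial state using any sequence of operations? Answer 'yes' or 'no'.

BFS explored all 28 reachable states.
Reachable set includes: (0,0), (0,1), (0,2), (0,3), (0,4), (0,5), (0,6), (0,7), (0,8), (0,9), (1,0), (1,9) ...
Target (A=2, B=6) not in reachable set → no.

Answer: no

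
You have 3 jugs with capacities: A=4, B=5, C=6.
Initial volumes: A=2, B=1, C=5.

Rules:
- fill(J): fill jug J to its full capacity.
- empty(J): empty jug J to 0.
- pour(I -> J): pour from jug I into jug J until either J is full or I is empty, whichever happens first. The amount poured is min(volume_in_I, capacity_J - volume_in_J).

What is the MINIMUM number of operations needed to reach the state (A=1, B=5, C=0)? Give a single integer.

Answer: 3

Derivation:
BFS from (A=2, B=1, C=5). One shortest path:
  1. empty(A) -> (A=0 B=1 C=5)
  2. pour(B -> A) -> (A=1 B=0 C=5)
  3. pour(C -> B) -> (A=1 B=5 C=0)
Reached target in 3 moves.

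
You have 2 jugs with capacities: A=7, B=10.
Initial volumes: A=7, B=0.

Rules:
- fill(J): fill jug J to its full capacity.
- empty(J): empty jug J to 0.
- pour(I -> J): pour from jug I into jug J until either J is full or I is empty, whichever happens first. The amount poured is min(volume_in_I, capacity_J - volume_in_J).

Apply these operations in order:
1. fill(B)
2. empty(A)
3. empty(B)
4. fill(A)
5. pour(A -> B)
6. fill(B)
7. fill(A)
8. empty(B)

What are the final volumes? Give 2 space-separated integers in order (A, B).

Answer: 7 0

Derivation:
Step 1: fill(B) -> (A=7 B=10)
Step 2: empty(A) -> (A=0 B=10)
Step 3: empty(B) -> (A=0 B=0)
Step 4: fill(A) -> (A=7 B=0)
Step 5: pour(A -> B) -> (A=0 B=7)
Step 6: fill(B) -> (A=0 B=10)
Step 7: fill(A) -> (A=7 B=10)
Step 8: empty(B) -> (A=7 B=0)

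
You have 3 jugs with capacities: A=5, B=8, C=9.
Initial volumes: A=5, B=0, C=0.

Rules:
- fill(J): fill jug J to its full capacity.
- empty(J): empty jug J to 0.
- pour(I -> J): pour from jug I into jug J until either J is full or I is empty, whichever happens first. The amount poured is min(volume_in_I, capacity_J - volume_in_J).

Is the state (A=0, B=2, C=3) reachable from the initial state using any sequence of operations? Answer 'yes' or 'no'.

BFS from (A=5, B=0, C=0):
  1. fill(B) -> (A=5 B=8 C=0)
  2. pour(B -> C) -> (A=5 B=0 C=8)
  3. pour(A -> B) -> (A=0 B=5 C=8)
  4. pour(C -> A) -> (A=5 B=5 C=3)
  5. pour(A -> B) -> (A=2 B=8 C=3)
  6. empty(B) -> (A=2 B=0 C=3)
  7. pour(A -> B) -> (A=0 B=2 C=3)
Target reached → yes.

Answer: yes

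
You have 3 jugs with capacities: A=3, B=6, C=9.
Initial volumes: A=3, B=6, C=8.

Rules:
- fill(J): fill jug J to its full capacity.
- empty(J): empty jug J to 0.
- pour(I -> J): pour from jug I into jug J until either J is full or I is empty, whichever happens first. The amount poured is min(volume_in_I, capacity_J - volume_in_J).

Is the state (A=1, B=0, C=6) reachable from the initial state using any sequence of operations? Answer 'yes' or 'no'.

BFS explored all 68 reachable states.
Reachable set includes: (0,0,0), (0,0,2), (0,0,3), (0,0,5), (0,0,6), (0,0,8), (0,0,9), (0,2,0), (0,2,3), (0,2,6), (0,2,9), (0,3,0) ...
Target (A=1, B=0, C=6) not in reachable set → no.

Answer: no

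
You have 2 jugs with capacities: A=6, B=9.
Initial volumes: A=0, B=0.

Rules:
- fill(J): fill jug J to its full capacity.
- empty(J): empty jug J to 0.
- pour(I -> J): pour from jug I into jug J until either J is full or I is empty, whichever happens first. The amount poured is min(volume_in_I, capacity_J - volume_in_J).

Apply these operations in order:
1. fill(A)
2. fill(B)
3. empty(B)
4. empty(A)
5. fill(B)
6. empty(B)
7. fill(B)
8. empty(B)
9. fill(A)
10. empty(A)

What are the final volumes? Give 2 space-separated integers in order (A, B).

Step 1: fill(A) -> (A=6 B=0)
Step 2: fill(B) -> (A=6 B=9)
Step 3: empty(B) -> (A=6 B=0)
Step 4: empty(A) -> (A=0 B=0)
Step 5: fill(B) -> (A=0 B=9)
Step 6: empty(B) -> (A=0 B=0)
Step 7: fill(B) -> (A=0 B=9)
Step 8: empty(B) -> (A=0 B=0)
Step 9: fill(A) -> (A=6 B=0)
Step 10: empty(A) -> (A=0 B=0)

Answer: 0 0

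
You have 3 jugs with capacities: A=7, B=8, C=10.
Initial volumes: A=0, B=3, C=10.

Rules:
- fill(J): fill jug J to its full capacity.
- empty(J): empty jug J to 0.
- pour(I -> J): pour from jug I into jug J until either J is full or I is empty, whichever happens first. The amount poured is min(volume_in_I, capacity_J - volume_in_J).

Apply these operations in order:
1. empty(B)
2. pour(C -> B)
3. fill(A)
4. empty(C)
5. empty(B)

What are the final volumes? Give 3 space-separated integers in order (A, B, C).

Step 1: empty(B) -> (A=0 B=0 C=10)
Step 2: pour(C -> B) -> (A=0 B=8 C=2)
Step 3: fill(A) -> (A=7 B=8 C=2)
Step 4: empty(C) -> (A=7 B=8 C=0)
Step 5: empty(B) -> (A=7 B=0 C=0)

Answer: 7 0 0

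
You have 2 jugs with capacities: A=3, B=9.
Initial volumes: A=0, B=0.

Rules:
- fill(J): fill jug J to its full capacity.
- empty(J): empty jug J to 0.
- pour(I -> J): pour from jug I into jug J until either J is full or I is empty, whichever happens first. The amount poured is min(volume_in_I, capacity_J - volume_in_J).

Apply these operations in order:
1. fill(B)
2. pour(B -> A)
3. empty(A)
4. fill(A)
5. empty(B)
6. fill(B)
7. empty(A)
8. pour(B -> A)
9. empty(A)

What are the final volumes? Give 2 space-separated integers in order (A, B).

Answer: 0 6

Derivation:
Step 1: fill(B) -> (A=0 B=9)
Step 2: pour(B -> A) -> (A=3 B=6)
Step 3: empty(A) -> (A=0 B=6)
Step 4: fill(A) -> (A=3 B=6)
Step 5: empty(B) -> (A=3 B=0)
Step 6: fill(B) -> (A=3 B=9)
Step 7: empty(A) -> (A=0 B=9)
Step 8: pour(B -> A) -> (A=3 B=6)
Step 9: empty(A) -> (A=0 B=6)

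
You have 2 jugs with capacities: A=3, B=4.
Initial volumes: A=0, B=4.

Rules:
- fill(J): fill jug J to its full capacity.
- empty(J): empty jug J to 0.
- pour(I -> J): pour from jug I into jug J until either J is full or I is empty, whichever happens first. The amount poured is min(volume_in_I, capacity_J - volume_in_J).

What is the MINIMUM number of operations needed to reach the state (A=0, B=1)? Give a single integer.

BFS from (A=0, B=4). One shortest path:
  1. pour(B -> A) -> (A=3 B=1)
  2. empty(A) -> (A=0 B=1)
Reached target in 2 moves.

Answer: 2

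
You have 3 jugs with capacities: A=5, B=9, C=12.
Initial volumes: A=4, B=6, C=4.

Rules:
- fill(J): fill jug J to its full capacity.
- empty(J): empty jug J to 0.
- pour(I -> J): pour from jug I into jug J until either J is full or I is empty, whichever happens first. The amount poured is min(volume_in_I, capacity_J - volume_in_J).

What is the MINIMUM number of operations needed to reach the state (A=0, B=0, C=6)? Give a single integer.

BFS from (A=4, B=6, C=4). One shortest path:
  1. empty(A) -> (A=0 B=6 C=4)
  2. empty(C) -> (A=0 B=6 C=0)
  3. pour(B -> C) -> (A=0 B=0 C=6)
Reached target in 3 moves.

Answer: 3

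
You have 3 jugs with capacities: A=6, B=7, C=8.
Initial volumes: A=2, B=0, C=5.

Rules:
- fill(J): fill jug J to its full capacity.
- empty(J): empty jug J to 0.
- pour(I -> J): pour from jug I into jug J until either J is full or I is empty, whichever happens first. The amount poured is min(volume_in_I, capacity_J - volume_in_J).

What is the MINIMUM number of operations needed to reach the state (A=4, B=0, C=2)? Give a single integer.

Answer: 5

Derivation:
BFS from (A=2, B=0, C=5). One shortest path:
  1. fill(B) -> (A=2 B=7 C=5)
  2. pour(B -> C) -> (A=2 B=4 C=8)
  3. empty(C) -> (A=2 B=4 C=0)
  4. pour(A -> C) -> (A=0 B=4 C=2)
  5. pour(B -> A) -> (A=4 B=0 C=2)
Reached target in 5 moves.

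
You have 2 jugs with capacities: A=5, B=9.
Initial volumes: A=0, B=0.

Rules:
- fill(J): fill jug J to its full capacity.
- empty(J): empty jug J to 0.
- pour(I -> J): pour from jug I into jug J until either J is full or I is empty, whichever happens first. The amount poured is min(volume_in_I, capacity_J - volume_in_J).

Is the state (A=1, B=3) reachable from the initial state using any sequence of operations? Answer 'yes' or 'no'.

BFS explored all 28 reachable states.
Reachable set includes: (0,0), (0,1), (0,2), (0,3), (0,4), (0,5), (0,6), (0,7), (0,8), (0,9), (1,0), (1,9) ...
Target (A=1, B=3) not in reachable set → no.

Answer: no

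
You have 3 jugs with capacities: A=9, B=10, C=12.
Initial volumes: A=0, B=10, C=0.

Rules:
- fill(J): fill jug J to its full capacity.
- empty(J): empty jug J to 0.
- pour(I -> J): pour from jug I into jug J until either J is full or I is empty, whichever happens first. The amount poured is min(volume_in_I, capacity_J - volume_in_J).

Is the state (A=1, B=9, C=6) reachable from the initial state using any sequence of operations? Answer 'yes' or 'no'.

Answer: no

Derivation:
BFS explored all 638 reachable states.
Reachable set includes: (0,0,0), (0,0,1), (0,0,2), (0,0,3), (0,0,4), (0,0,5), (0,0,6), (0,0,7), (0,0,8), (0,0,9), (0,0,10), (0,0,11) ...
Target (A=1, B=9, C=6) not in reachable set → no.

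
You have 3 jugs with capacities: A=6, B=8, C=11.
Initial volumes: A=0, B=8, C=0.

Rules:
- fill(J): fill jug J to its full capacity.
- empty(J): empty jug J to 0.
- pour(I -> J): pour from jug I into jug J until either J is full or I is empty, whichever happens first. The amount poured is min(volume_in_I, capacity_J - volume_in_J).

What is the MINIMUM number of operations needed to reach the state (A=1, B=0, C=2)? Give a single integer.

Answer: 6

Derivation:
BFS from (A=0, B=8, C=0). One shortest path:
  1. fill(A) -> (A=6 B=8 C=0)
  2. pour(A -> C) -> (A=0 B=8 C=6)
  3. pour(B -> A) -> (A=6 B=2 C=6)
  4. pour(A -> C) -> (A=1 B=2 C=11)
  5. empty(C) -> (A=1 B=2 C=0)
  6. pour(B -> C) -> (A=1 B=0 C=2)
Reached target in 6 moves.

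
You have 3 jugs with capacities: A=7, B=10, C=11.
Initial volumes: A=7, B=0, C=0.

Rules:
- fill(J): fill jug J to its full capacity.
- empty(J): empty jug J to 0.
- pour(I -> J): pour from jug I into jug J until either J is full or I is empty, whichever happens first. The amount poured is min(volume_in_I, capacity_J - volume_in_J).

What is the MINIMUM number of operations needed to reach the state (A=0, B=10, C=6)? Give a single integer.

BFS from (A=7, B=0, C=0). One shortest path:
  1. fill(B) -> (A=7 B=10 C=0)
  2. pour(A -> C) -> (A=0 B=10 C=7)
  3. pour(B -> C) -> (A=0 B=6 C=11)
  4. empty(C) -> (A=0 B=6 C=0)
  5. pour(B -> C) -> (A=0 B=0 C=6)
  6. fill(B) -> (A=0 B=10 C=6)
Reached target in 6 moves.

Answer: 6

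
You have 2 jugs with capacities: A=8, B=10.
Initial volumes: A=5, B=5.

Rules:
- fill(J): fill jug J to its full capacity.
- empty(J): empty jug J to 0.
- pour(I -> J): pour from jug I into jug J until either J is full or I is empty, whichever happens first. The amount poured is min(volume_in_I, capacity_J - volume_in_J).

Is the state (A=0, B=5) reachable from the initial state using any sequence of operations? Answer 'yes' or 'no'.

Answer: yes

Derivation:
BFS from (A=5, B=5):
  1. empty(A) -> (A=0 B=5)
Target reached → yes.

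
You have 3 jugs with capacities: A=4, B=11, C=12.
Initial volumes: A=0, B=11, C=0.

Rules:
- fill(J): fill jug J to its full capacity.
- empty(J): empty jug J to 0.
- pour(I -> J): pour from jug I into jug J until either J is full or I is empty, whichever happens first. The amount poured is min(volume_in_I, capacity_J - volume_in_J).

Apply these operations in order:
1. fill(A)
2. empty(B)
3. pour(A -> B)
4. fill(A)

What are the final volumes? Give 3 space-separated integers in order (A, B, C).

Answer: 4 4 0

Derivation:
Step 1: fill(A) -> (A=4 B=11 C=0)
Step 2: empty(B) -> (A=4 B=0 C=0)
Step 3: pour(A -> B) -> (A=0 B=4 C=0)
Step 4: fill(A) -> (A=4 B=4 C=0)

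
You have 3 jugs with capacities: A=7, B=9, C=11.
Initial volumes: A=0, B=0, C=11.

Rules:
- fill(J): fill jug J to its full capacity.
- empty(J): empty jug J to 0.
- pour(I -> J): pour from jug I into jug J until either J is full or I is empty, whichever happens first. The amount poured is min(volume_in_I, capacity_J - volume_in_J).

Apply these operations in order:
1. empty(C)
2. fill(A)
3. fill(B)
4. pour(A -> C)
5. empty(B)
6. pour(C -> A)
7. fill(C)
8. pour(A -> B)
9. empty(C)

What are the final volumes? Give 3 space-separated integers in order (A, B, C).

Step 1: empty(C) -> (A=0 B=0 C=0)
Step 2: fill(A) -> (A=7 B=0 C=0)
Step 3: fill(B) -> (A=7 B=9 C=0)
Step 4: pour(A -> C) -> (A=0 B=9 C=7)
Step 5: empty(B) -> (A=0 B=0 C=7)
Step 6: pour(C -> A) -> (A=7 B=0 C=0)
Step 7: fill(C) -> (A=7 B=0 C=11)
Step 8: pour(A -> B) -> (A=0 B=7 C=11)
Step 9: empty(C) -> (A=0 B=7 C=0)

Answer: 0 7 0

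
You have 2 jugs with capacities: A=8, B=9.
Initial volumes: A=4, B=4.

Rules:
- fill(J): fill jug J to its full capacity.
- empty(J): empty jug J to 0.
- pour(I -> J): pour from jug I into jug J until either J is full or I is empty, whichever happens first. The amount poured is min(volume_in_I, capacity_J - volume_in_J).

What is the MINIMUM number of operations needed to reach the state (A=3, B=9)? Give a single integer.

Answer: 2

Derivation:
BFS from (A=4, B=4). One shortest path:
  1. fill(A) -> (A=8 B=4)
  2. pour(A -> B) -> (A=3 B=9)
Reached target in 2 moves.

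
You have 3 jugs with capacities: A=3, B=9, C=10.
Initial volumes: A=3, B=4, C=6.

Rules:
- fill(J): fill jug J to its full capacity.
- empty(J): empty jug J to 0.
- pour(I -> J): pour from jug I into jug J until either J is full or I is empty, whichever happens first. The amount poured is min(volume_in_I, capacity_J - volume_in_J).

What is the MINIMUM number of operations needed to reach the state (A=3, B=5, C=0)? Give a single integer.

BFS from (A=3, B=4, C=6). One shortest path:
  1. fill(B) -> (A=3 B=9 C=6)
  2. pour(B -> C) -> (A=3 B=5 C=10)
  3. empty(C) -> (A=3 B=5 C=0)
Reached target in 3 moves.

Answer: 3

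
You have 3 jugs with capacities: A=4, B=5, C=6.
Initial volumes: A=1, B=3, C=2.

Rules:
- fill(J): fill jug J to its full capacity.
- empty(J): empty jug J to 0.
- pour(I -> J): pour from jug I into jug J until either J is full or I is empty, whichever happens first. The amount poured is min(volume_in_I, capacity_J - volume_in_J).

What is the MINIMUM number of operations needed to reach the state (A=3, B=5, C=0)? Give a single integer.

BFS from (A=1, B=3, C=2). One shortest path:
  1. fill(B) -> (A=1 B=5 C=2)
  2. pour(C -> A) -> (A=3 B=5 C=0)
Reached target in 2 moves.

Answer: 2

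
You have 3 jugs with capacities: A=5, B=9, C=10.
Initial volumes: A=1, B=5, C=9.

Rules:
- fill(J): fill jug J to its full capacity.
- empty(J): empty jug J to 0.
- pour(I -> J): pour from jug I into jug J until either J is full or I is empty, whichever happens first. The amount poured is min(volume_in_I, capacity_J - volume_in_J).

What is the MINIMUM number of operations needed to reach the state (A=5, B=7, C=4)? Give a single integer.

Answer: 8

Derivation:
BFS from (A=1, B=5, C=9). One shortest path:
  1. pour(A -> B) -> (A=0 B=6 C=9)
  2. fill(A) -> (A=5 B=6 C=9)
  3. pour(A -> B) -> (A=2 B=9 C=9)
  4. empty(B) -> (A=2 B=0 C=9)
  5. pour(A -> B) -> (A=0 B=2 C=9)
  6. fill(A) -> (A=5 B=2 C=9)
  7. pour(A -> B) -> (A=0 B=7 C=9)
  8. pour(C -> A) -> (A=5 B=7 C=4)
Reached target in 8 moves.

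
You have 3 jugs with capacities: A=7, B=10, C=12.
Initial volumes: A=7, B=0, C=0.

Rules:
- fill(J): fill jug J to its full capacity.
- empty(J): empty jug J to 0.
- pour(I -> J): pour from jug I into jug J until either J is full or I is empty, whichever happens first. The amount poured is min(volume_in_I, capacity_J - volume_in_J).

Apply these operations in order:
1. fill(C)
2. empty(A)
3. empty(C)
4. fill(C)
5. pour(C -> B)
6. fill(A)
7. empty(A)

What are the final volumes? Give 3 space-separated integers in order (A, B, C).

Step 1: fill(C) -> (A=7 B=0 C=12)
Step 2: empty(A) -> (A=0 B=0 C=12)
Step 3: empty(C) -> (A=0 B=0 C=0)
Step 4: fill(C) -> (A=0 B=0 C=12)
Step 5: pour(C -> B) -> (A=0 B=10 C=2)
Step 6: fill(A) -> (A=7 B=10 C=2)
Step 7: empty(A) -> (A=0 B=10 C=2)

Answer: 0 10 2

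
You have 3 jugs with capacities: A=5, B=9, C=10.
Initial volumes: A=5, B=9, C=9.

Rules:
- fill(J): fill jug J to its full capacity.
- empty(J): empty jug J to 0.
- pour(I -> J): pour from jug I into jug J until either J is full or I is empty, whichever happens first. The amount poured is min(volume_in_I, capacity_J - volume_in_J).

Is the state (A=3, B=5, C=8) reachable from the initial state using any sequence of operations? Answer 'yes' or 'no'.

BFS explored all 372 reachable states.
Reachable set includes: (0,0,0), (0,0,1), (0,0,2), (0,0,3), (0,0,4), (0,0,5), (0,0,6), (0,0,7), (0,0,8), (0,0,9), (0,0,10), (0,1,0) ...
Target (A=3, B=5, C=8) not in reachable set → no.

Answer: no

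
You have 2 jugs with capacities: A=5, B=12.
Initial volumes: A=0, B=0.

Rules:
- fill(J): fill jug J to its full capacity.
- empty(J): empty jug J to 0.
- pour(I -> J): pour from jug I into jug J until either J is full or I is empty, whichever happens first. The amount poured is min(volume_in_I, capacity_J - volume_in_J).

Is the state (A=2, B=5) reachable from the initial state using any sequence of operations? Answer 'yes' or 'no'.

BFS explored all 34 reachable states.
Reachable set includes: (0,0), (0,1), (0,2), (0,3), (0,4), (0,5), (0,6), (0,7), (0,8), (0,9), (0,10), (0,11) ...
Target (A=2, B=5) not in reachable set → no.

Answer: no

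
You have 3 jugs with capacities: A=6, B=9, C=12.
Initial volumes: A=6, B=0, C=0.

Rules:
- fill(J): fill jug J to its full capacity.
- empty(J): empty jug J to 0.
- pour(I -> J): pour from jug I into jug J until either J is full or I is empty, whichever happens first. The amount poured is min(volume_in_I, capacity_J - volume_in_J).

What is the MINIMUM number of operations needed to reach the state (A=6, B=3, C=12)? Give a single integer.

Answer: 4

Derivation:
BFS from (A=6, B=0, C=0). One shortest path:
  1. empty(A) -> (A=0 B=0 C=0)
  2. fill(B) -> (A=0 B=9 C=0)
  3. fill(C) -> (A=0 B=9 C=12)
  4. pour(B -> A) -> (A=6 B=3 C=12)
Reached target in 4 moves.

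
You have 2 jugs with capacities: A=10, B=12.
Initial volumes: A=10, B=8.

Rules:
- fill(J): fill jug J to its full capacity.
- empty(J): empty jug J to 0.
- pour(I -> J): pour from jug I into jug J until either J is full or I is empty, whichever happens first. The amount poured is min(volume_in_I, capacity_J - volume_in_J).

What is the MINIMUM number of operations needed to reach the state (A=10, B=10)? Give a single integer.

BFS from (A=10, B=8). One shortest path:
  1. empty(B) -> (A=10 B=0)
  2. pour(A -> B) -> (A=0 B=10)
  3. fill(A) -> (A=10 B=10)
Reached target in 3 moves.

Answer: 3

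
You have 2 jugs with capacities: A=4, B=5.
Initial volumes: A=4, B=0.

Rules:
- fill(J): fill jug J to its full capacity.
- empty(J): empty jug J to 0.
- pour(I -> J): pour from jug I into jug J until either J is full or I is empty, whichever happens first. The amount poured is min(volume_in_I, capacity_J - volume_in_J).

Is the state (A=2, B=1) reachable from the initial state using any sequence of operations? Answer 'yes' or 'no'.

BFS explored all 18 reachable states.
Reachable set includes: (0,0), (0,1), (0,2), (0,3), (0,4), (0,5), (1,0), (1,5), (2,0), (2,5), (3,0), (3,5) ...
Target (A=2, B=1) not in reachable set → no.

Answer: no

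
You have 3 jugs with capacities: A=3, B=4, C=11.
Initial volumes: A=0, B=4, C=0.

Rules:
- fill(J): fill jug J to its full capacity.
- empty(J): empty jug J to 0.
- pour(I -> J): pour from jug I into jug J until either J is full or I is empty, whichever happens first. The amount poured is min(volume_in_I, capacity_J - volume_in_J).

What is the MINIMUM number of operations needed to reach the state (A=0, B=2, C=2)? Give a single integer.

BFS from (A=0, B=4, C=0). One shortest path:
  1. fill(A) -> (A=3 B=4 C=0)
  2. pour(A -> C) -> (A=0 B=4 C=3)
  3. pour(B -> A) -> (A=3 B=1 C=3)
  4. pour(A -> C) -> (A=0 B=1 C=6)
  5. pour(B -> A) -> (A=1 B=0 C=6)
  6. pour(C -> B) -> (A=1 B=4 C=2)
  7. pour(B -> A) -> (A=3 B=2 C=2)
  8. empty(A) -> (A=0 B=2 C=2)
Reached target in 8 moves.

Answer: 8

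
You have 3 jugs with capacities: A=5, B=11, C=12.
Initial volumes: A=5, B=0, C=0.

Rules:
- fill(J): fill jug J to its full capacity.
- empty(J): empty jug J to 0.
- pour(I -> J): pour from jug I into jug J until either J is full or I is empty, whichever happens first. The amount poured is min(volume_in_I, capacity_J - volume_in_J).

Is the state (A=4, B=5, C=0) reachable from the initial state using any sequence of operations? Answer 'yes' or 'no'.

BFS from (A=5, B=0, C=0):
  1. fill(B) -> (A=5 B=11 C=0)
  2. pour(B -> C) -> (A=5 B=0 C=11)
  3. pour(A -> B) -> (A=0 B=5 C=11)
  4. fill(A) -> (A=5 B=5 C=11)
  5. pour(A -> C) -> (A=4 B=5 C=12)
  6. empty(C) -> (A=4 B=5 C=0)
Target reached → yes.

Answer: yes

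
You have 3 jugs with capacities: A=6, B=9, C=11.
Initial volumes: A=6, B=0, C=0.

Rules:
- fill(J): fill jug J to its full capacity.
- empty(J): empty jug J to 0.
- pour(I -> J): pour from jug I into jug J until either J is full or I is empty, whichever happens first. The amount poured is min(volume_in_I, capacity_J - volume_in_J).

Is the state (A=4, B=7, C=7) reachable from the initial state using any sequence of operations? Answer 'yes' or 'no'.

Answer: no

Derivation:
BFS explored all 440 reachable states.
Reachable set includes: (0,0,0), (0,0,1), (0,0,2), (0,0,3), (0,0,4), (0,0,5), (0,0,6), (0,0,7), (0,0,8), (0,0,9), (0,0,10), (0,0,11) ...
Target (A=4, B=7, C=7) not in reachable set → no.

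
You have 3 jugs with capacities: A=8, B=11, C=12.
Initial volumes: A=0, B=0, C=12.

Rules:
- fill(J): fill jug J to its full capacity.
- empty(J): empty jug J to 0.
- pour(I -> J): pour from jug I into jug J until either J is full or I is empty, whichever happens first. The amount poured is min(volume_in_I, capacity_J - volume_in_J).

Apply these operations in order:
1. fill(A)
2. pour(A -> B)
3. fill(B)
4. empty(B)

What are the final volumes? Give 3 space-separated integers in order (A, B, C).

Answer: 0 0 12

Derivation:
Step 1: fill(A) -> (A=8 B=0 C=12)
Step 2: pour(A -> B) -> (A=0 B=8 C=12)
Step 3: fill(B) -> (A=0 B=11 C=12)
Step 4: empty(B) -> (A=0 B=0 C=12)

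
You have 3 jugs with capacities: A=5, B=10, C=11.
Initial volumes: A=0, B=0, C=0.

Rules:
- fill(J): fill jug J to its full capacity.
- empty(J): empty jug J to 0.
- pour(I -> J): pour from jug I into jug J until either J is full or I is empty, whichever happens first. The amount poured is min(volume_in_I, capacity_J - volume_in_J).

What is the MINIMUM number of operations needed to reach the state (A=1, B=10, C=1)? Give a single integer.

Answer: 6

Derivation:
BFS from (A=0, B=0, C=0). One shortest path:
  1. fill(C) -> (A=0 B=0 C=11)
  2. pour(C -> B) -> (A=0 B=10 C=1)
  3. empty(B) -> (A=0 B=0 C=1)
  4. pour(C -> A) -> (A=1 B=0 C=0)
  5. fill(C) -> (A=1 B=0 C=11)
  6. pour(C -> B) -> (A=1 B=10 C=1)
Reached target in 6 moves.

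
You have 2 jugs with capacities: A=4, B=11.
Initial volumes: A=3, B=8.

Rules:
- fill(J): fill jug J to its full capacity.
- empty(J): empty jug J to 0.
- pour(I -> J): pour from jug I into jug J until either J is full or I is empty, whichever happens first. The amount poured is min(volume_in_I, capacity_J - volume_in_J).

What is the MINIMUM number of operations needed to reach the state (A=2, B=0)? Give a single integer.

BFS from (A=3, B=8). One shortest path:
  1. fill(B) -> (A=3 B=11)
  2. pour(B -> A) -> (A=4 B=10)
  3. empty(A) -> (A=0 B=10)
  4. pour(B -> A) -> (A=4 B=6)
  5. empty(A) -> (A=0 B=6)
  6. pour(B -> A) -> (A=4 B=2)
  7. empty(A) -> (A=0 B=2)
  8. pour(B -> A) -> (A=2 B=0)
Reached target in 8 moves.

Answer: 8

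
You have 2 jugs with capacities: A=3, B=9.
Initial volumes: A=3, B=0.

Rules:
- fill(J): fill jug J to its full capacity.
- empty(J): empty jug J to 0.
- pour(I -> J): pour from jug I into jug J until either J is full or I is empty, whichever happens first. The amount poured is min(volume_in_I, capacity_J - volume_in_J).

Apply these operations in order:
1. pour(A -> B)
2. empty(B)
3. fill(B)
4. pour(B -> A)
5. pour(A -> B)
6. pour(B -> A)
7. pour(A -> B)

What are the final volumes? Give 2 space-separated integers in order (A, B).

Answer: 0 9

Derivation:
Step 1: pour(A -> B) -> (A=0 B=3)
Step 2: empty(B) -> (A=0 B=0)
Step 3: fill(B) -> (A=0 B=9)
Step 4: pour(B -> A) -> (A=3 B=6)
Step 5: pour(A -> B) -> (A=0 B=9)
Step 6: pour(B -> A) -> (A=3 B=6)
Step 7: pour(A -> B) -> (A=0 B=9)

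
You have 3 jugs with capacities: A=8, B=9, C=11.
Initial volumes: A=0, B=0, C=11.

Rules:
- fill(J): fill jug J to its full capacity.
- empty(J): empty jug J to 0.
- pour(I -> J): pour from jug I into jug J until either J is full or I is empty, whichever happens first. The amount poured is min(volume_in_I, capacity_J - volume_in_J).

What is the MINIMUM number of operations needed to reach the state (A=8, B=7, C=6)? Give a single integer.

Answer: 8

Derivation:
BFS from (A=0, B=0, C=11). One shortest path:
  1. fill(B) -> (A=0 B=9 C=11)
  2. pour(C -> A) -> (A=8 B=9 C=3)
  3. empty(A) -> (A=0 B=9 C=3)
  4. pour(C -> A) -> (A=3 B=9 C=0)
  5. pour(B -> C) -> (A=3 B=0 C=9)
  6. fill(B) -> (A=3 B=9 C=9)
  7. pour(B -> C) -> (A=3 B=7 C=11)
  8. pour(C -> A) -> (A=8 B=7 C=6)
Reached target in 8 moves.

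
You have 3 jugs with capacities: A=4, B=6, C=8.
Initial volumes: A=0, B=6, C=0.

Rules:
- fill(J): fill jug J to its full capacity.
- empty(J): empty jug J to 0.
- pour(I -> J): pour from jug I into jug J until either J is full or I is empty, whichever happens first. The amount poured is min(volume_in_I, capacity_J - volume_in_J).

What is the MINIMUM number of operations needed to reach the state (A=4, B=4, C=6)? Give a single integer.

BFS from (A=0, B=6, C=0). One shortest path:
  1. fill(A) -> (A=4 B=6 C=0)
  2. pour(B -> C) -> (A=4 B=0 C=6)
  3. pour(A -> B) -> (A=0 B=4 C=6)
  4. fill(A) -> (A=4 B=4 C=6)
Reached target in 4 moves.

Answer: 4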